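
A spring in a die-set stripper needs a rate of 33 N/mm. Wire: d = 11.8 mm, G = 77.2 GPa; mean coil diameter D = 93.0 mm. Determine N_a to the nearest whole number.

7

N_a = Gd⁴/(8D³k) = (77.2×10³ × 11.8⁴)/(8 × 93.0³ × 33)
    = 1.49674e+09 / 2.1235e+08 = 7.048 → 7 coils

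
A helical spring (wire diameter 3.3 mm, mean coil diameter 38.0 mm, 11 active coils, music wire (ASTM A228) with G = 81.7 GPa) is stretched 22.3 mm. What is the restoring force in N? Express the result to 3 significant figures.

44.7 N

k = Gd⁴/(8D³N_a) = (81.7×10³)(3.3⁴)/(8·38.0³·11) = 2.0065 N/mm
F = k·δ = 2.0065 × 22.3 = 44.745 N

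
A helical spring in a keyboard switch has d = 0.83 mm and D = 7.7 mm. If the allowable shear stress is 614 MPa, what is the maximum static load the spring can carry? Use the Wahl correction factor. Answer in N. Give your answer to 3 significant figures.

15.5 N

C = D/d = 7.7/0.83 = 9.2771
K_W = (4C−1)/(4C−4) + 0.615/C = 36.108/33.108 + 0.0663 = 1.1569
τ_max = K·8FD/(πd³) → F_max = τ_allow·πd³/(8DK)
F_max = 614·π·0.83³/(8·7.7·1.1569) = 1102.9/71.265 = 15.477 N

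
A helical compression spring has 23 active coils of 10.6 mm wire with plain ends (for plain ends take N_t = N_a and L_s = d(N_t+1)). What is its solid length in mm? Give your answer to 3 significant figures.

254 mm

plain ends: N_t = N_a = 23
L_s = d·(N_t+1) = 10.6 × 24 = 254.4 mm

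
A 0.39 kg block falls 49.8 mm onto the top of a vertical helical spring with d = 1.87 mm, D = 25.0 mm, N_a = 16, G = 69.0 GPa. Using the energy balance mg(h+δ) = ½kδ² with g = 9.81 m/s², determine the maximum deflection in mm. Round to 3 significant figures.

40.5 mm

k = Gd⁴/(8D³N_a) = (69.0×10³)(1.87⁴)/(8·25.0³·16) = 0.42188 N/mm
W = mg = 0.39 × 9.81 = 3.8259 N
½kδ² − Wδ − Wh = 0 → δ = (W + √(W² + 2kWh))/k
δ = (3.8259 + √(14.638 + 160.76))/0.42188 = (3.8259 + 13.244)/0.42188 = 40.461 mm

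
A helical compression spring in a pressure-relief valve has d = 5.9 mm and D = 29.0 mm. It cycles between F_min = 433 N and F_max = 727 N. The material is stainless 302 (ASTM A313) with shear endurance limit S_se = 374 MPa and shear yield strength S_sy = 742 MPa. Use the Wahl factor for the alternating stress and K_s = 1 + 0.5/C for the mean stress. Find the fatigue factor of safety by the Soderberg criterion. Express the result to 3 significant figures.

C = D/d = 29.0/5.9 = 4.9153; K_W = (4C−1)/(4C−4)+0.615/C = 1.3167; K_s = 1+0.5/C = 1.1017
F_a = (F_max−F_min)/2 = 147 N; F_m = (F_max+F_min)/2 = 580 N
τ_a = K_W·8F_aD/(πd³) = 1.3167 × 52.857 = 69.595 MPa
τ_m = K_s·8F_mD/(πd³) = 1.1017 × 208.55 = 229.76 MPa
Soderberg: 1/n_f = τ_a/S_se + τ_m/S_sy = 69.595/374 + 229.76/742 = 0.18608 + 0.30966 = 0.49574
n_f = 1/0.49574 = 2.017

2.02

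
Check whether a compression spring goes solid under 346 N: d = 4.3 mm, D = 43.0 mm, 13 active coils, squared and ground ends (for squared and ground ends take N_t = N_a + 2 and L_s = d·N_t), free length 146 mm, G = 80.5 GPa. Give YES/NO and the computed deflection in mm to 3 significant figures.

YES, δ = 104 mm

k = Gd⁴/(8D³N_a) = (80.5×10³)(4.3⁴)/(8·43.0³·13) = 3.3284 N/mm
N_t = 15; L_s = 4.3·15 = 64.5 mm; δ_solid = L₀ − L_s = 146 − 64.5 = 81.5 mm
δ = F/k = 346/3.3284 = 103.95 mm
δ ≥ δ_solid → spring goes solid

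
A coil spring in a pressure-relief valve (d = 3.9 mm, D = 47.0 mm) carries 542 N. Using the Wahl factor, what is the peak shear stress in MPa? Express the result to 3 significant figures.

1220 MPa

Spring index C = D/d = 47.0/3.9 = 12.0513
K_W = (4C−1)/(4C−4) + 0.615/C = 47.205/44.205 + 0.0510 = 1.1189
τ₀ = 8FD/(πd³) = 8·542·47.0/(π·3.9³) = 203792/186.36 = 1093.6 MPa
τ_max = K·τ₀ = 1.1189 × 1093.6 = 1223.6 MPa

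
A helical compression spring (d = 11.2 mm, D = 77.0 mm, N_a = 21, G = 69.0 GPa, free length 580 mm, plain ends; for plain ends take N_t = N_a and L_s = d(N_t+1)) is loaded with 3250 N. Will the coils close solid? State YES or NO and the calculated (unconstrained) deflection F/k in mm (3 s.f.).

NO, δ = 230 mm

k = Gd⁴/(8D³N_a) = (69.0×10³)(11.2⁴)/(8·77.0³·21) = 14.156 N/mm
N_t = 21; L_s = 11.2·22 = 246.4 mm; δ_solid = L₀ − L_s = 580 − 246.4 = 333.6 mm
δ = F/k = 3250/14.156 = 229.59 mm
δ < δ_solid → spring does not go solid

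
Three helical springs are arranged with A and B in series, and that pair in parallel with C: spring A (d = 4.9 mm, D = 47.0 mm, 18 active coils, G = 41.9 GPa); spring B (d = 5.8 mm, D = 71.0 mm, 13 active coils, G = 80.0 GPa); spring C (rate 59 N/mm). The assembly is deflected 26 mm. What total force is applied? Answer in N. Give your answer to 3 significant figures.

k_A = Gd⁴/(8D³N_a) = (41.9×10³)(4.9⁴)/(8·47.0³·18) = 1.6156 N/mm
k_B = Gd⁴/(8D³N_a) = (80.0×10³)(5.8⁴)/(8·71.0³·13) = 2.4322 N/mm
Springs A,B series: k_AB = 1/(1/1.6156+1/2.4322) = 0.97077 N/mm; parallel with C: k_eq = 0.97077+59 = 59.971 N/mm
F = k_eq·δ = 59.971·26 = 1559.2 N

1560 N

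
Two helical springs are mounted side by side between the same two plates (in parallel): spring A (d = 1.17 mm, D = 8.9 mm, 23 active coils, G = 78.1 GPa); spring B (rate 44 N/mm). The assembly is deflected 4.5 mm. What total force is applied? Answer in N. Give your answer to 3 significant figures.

203 N

k_A = Gd⁴/(8D³N_a) = (78.1×10³)(1.17⁴)/(8·8.9³·23) = 1.1283 N/mm
Parallel: k_eq = 1.1283 + 44 = 45.128 N/mm
F = k_eq·δ = 45.128·4.5 = 203.08 N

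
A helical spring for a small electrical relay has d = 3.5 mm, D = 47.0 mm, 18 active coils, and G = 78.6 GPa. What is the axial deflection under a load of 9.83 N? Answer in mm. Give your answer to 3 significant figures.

k = Gd⁴/(8D³N_a) = (78.6×10³)(3.5⁴)/(8·47.0³·18) = 0.78893 N/mm
δ = F/k = 9.83 / 0.78893 = 12.46 mm

12.5 mm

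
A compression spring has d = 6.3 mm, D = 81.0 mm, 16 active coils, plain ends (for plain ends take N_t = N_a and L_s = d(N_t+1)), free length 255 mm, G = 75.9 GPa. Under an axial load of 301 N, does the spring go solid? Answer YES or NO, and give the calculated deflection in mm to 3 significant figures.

k = Gd⁴/(8D³N_a) = (75.9×10³)(6.3⁴)/(8·81.0³·16) = 1.7577 N/mm
N_t = 16; L_s = 6.3·17 = 107.1 mm; δ_solid = L₀ − L_s = 255 − 107.1 = 147.9 mm
δ = F/k = 301/1.7577 = 171.25 mm
δ ≥ δ_solid → spring goes solid

YES, δ = 171 mm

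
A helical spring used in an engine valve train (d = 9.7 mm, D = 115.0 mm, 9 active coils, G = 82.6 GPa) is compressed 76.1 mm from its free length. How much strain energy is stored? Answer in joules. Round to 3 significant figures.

19.3 J

k = Gd⁴/(8D³N_a) = (82.6×10³)(9.7⁴)/(8·115.0³·9) = 6.6779 N/mm
U = ½kδ² = 0.5 × 6.6779 × 76.1² = 19337 N·mm = 19.337 J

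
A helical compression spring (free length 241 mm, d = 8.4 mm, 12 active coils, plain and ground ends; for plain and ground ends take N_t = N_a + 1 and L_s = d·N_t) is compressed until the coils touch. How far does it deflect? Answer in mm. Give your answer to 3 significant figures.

N_t = 13; L_s = 8.4·13 = 109.2 mm
δ_solid = L₀ − L_s = 241 − 109.2 = 131.8 mm

132 mm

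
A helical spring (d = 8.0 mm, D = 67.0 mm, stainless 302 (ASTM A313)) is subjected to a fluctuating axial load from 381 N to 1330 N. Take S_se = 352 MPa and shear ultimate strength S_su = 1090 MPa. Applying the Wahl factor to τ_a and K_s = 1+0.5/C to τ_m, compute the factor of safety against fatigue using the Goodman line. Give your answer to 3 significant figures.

1.24

C = D/d = 67.0/8.0 = 8.3750; K_W = (4C−1)/(4C−4)+0.615/C = 1.1751; K_s = 1+0.5/C = 1.0597
F_a = (F_max−F_min)/2 = 474.5 N; F_m = (F_max+F_min)/2 = 855.5 N
τ_a = K_W·8F_aD/(πd³) = 1.1751 × 158.12 = 185.81 MPa
τ_m = K_s·8F_mD/(πd³) = 1.0597 × 285.08 = 302.1 MPa
Goodman: 1/n_f = τ_a/S_se + τ_m/S_su = 185.81/352 + 302.1/1090 = 0.52787 + 0.27715 = 0.80502
n_f = 1/0.80502 = 1.242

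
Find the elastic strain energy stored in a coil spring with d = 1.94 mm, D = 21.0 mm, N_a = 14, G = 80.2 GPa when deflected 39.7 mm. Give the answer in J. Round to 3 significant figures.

0.863 J

k = Gd⁴/(8D³N_a) = (80.2×10³)(1.94⁴)/(8·21.0³·14) = 1.0952 N/mm
U = ½kδ² = 0.5 × 1.0952 × 39.7² = 863.09 N·mm = 0.86309 J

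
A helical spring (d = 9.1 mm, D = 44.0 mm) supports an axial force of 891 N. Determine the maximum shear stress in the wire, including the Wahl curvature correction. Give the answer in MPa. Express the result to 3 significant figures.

Spring index C = D/d = 44.0/9.1 = 4.8352
K_W = (4C−1)/(4C−4) + 0.615/C = 18.341/15.341 + 0.1272 = 1.3228
τ₀ = 8FD/(πd³) = 8·891·44.0/(π·9.1³) = 313632/2367.4 = 132.48 MPa
τ_max = K·τ₀ = 1.3228 × 132.48 = 175.24 MPa

175 MPa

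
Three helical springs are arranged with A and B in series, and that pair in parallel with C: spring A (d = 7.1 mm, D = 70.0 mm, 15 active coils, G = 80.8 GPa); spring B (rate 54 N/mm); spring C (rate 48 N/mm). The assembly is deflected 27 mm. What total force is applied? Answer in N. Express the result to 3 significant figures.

1420 N

k_A = Gd⁴/(8D³N_a) = (80.8×10³)(7.1⁴)/(8·70.0³·15) = 4.9885 N/mm
Springs A,B series: k_AB = 1/(1/4.9885+1/54) = 4.5666 N/mm; parallel with C: k_eq = 4.5666+48 = 52.567 N/mm
F = k_eq·δ = 52.567·27 = 1419.3 N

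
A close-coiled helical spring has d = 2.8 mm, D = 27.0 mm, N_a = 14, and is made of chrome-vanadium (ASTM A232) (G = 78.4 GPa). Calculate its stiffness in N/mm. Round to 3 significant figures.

2.19 N/mm

k = Gd⁴/(8D³N_a) = (78.4×10³ × 2.8⁴) / (8 × 27.0³ × 14)
  = 4.8189e+06 / 2.2045e+06 = 2.1859 N/mm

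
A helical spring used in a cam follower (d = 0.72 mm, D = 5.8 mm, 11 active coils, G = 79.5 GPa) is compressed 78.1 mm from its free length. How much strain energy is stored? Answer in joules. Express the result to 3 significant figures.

k = Gd⁴/(8D³N_a) = (79.5×10³)(0.72⁴)/(8·5.8³·11) = 1.2443 N/mm
U = ½kδ² = 0.5 × 1.2443 × 78.1² = 3794.9 N·mm = 3.7949 J

3.79 J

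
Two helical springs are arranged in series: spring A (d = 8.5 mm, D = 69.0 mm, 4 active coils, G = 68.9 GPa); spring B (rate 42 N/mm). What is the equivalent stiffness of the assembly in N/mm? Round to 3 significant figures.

18.9 N/mm

k_A = Gd⁴/(8D³N_a) = (68.9×10³)(8.5⁴)/(8·69.0³·4) = 34.214 N/mm
Series: 1/k_eq = 1/34.214 + 1/42 = 0.053038; k_eq = 18.854 N/mm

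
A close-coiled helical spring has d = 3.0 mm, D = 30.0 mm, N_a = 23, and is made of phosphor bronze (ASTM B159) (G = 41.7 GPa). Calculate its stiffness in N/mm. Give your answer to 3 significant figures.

k = Gd⁴/(8D³N_a) = (41.7×10³ × 3.0⁴) / (8 × 30.0³ × 23)
  = 3.3777e+06 / 4.968e+06 = 0.67989 N/mm

0.680 N/mm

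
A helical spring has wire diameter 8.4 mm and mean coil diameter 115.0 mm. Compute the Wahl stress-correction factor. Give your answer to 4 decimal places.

C = D/d = 115.0/8.4 = 13.6905
K_W = (4C−1)/(4C−4) + 0.615/C = 53.762/50.762 + 0.0449 = 1.1040

1.1040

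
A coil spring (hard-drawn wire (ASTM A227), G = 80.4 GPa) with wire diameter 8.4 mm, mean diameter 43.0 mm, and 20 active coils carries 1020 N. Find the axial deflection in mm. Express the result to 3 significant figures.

k = Gd⁴/(8D³N_a) = (80.4×10³)(8.4⁴)/(8·43.0³·20) = 31.466 N/mm
δ = F/k = 1020 / 31.466 = 32.415 mm

32.4 mm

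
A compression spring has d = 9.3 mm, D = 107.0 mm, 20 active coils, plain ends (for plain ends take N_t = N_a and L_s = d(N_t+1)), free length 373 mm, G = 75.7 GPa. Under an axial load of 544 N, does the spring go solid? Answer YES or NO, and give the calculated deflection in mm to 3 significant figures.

k = Gd⁴/(8D³N_a) = (75.7×10³)(9.3⁴)/(8·107.0³·20) = 2.8891 N/mm
N_t = 20; L_s = 9.3·21 = 195.3 mm; δ_solid = L₀ − L_s = 373 − 195.3 = 177.7 mm
δ = F/k = 544/2.8891 = 188.3 mm
δ ≥ δ_solid → spring goes solid

YES, δ = 188 mm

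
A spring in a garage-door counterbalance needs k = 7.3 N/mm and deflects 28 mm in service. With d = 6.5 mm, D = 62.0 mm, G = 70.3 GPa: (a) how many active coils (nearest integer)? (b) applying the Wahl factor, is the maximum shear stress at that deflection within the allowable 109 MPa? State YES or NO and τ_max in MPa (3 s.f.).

(a) 9 coils; (b) NO, τ_max = 136 MPa

N_a = Gd⁴/(8D³k) = (70.3×10³)(6.5⁴)/(8·62.0³·7.3) = 9.016 → N_a = 9
Actual rate k = Gd⁴/(8D³·9) = 7.3131 N/mm
Working load F = kδ = 7.3131·28 = 204.77 N
C = 62.0/6.5 = 9.5385; K_W = (4C−1)/(4C−4)+0.615/C = 1.1523
τ_max = K_W·8FD/(πd³) = 1.1523·117.72 = 135.65 MPa
τ_max > 109 MPa → exceeds allowable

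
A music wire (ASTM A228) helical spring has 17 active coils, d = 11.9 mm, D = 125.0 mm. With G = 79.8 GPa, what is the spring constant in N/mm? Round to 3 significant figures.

6.02 N/mm

k = Gd⁴/(8D³N_a) = (79.8×10³ × 11.9⁴) / (8 × 125.0³ × 17)
  = 1.60026e+09 / 2.65625e+08 = 6.0245 N/mm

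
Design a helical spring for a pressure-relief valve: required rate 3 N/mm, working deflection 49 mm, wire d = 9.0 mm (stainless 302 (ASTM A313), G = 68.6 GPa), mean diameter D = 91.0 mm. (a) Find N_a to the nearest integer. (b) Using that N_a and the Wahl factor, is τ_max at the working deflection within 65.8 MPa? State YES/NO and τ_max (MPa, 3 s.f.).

(a) 25 coils; (b) YES, τ_max = 53.2 MPa

N_a = Gd⁴/(8D³k) = (68.6×10³)(9.0⁴)/(8·91.0³·3) = 24.89 → N_a = 25
Actual rate k = Gd⁴/(8D³·25) = 2.9863 N/mm
Working load F = kδ = 2.9863·49 = 146.33 N
C = 91.0/9.0 = 10.1111; K_W = (4C−1)/(4C−4)+0.615/C = 1.1431
τ_max = K_W·8FD/(πd³) = 1.1431·46.515 = 53.173 MPa
τ_max ≤ 65.8 MPa → acceptable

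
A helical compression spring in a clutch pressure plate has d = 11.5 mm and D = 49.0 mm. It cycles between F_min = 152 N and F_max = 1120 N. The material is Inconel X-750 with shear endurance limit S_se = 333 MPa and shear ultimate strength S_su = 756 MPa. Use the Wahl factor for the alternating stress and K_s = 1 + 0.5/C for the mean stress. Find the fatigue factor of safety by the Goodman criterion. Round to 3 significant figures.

C = D/d = 49.0/11.5 = 4.2609; K_W = (4C−1)/(4C−4)+0.615/C = 1.3743; K_s = 1+0.5/C = 1.1173
F_a = (F_max−F_min)/2 = 484 N; F_m = (F_max+F_min)/2 = 636 N
τ_a = K_W·8F_aD/(πd³) = 1.3743 × 39.709 = 54.573 MPa
τ_m = K_s·8F_mD/(πd³) = 1.1173 × 52.179 = 58.303 MPa
Goodman: 1/n_f = τ_a/S_se + τ_m/S_su = 54.573/333 + 58.303/756 = 0.16388 + 0.07712 = 0.241
n_f = 1/0.241 = 4.149

4.15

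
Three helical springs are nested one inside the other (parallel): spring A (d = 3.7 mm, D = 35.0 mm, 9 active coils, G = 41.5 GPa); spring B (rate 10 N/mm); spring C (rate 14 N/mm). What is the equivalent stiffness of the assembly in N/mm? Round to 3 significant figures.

26.5 N/mm

k_A = Gd⁴/(8D³N_a) = (41.5×10³)(3.7⁴)/(8·35.0³·9) = 2.5195 N/mm
Parallel: k_eq = 2.5195 + 10 + 14 = 26.52 N/mm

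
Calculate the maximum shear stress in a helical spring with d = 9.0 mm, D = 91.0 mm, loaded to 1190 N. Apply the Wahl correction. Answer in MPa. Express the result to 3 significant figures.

432 MPa

Spring index C = D/d = 91.0/9.0 = 10.1111
K_W = (4C−1)/(4C−4) + 0.615/C = 39.444/36.444 + 0.0608 = 1.1431
τ₀ = 8FD/(πd³) = 8·1190·91.0/(π·9.0³) = 866320/2290.2 = 378.27 MPa
τ_max = K·τ₀ = 1.1431 × 378.27 = 432.42 MPa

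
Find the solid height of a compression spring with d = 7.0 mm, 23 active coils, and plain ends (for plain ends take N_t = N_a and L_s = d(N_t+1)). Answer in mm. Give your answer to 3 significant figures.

168 mm

plain ends: N_t = N_a = 23
L_s = d·(N_t+1) = 7.0 × 24 = 168 mm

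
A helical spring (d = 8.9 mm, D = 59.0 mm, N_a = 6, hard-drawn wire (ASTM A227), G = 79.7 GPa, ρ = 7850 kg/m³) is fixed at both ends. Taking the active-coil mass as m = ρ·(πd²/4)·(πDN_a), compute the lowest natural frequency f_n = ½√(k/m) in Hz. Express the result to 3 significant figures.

k = Gd⁴/(8D³N_a) = (79.7×10³)(8.9⁴)/(8·59.0³·6) = 50.725 N/mm = 50725 N/m
Wire length L = πDN_a = π·59.0·6 = 1112.1 mm
m = ρ·(πd²/4)·L = 7850 × 62.211×10⁻⁶ m² × 1.1121 m = 0.54312 kg
f_n = ½√(k/m) = 0.5·√(50725/0.54312) = 0.5·√(93396) = 152.8 Hz

153 Hz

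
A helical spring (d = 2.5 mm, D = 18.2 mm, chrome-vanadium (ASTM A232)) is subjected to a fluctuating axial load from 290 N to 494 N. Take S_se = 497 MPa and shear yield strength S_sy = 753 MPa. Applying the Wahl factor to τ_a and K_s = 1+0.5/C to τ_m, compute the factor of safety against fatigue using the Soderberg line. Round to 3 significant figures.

C = D/d = 18.2/2.5 = 7.2800; K_W = (4C−1)/(4C−4)+0.615/C = 1.2039; K_s = 1+0.5/C = 1.0687
F_a = (F_max−F_min)/2 = 102 N; F_m = (F_max+F_min)/2 = 392 N
τ_a = K_W·8F_aD/(πd³) = 1.2039 × 302.55 = 364.24 MPa
τ_m = K_s·8F_mD/(πd³) = 1.0687 × 1162.7 = 1242.6 MPa
Soderberg: 1/n_f = τ_a/S_se + τ_m/S_sy = 364.24/497 + 1242.6/753 = 0.73287 + 1.65018 = 2.383
n_f = 1/2.383 = 0.4196

0.420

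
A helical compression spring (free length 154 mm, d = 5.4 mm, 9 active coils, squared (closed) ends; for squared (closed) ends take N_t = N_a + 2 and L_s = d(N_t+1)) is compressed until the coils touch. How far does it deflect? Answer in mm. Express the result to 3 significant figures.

N_t = 11; L_s = 5.4·12 = 64.8 mm
δ_solid = L₀ − L_s = 154 − 64.8 = 89.2 mm

89.2 mm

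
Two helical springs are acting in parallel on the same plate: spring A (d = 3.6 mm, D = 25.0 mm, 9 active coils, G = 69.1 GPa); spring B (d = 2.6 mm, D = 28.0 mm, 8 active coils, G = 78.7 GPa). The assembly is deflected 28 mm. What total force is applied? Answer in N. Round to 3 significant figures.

k_A = Gd⁴/(8D³N_a) = (69.1×10³)(3.6⁴)/(8·25.0³·9) = 10.317 N/mm
k_B = Gd⁴/(8D³N_a) = (78.7×10³)(2.6⁴)/(8·28.0³·8) = 2.5598 N/mm
Parallel: k_eq = 10.317 + 2.5598 = 12.876 N/mm
F = k_eq·δ = 12.876·28 = 360.54 N

361 N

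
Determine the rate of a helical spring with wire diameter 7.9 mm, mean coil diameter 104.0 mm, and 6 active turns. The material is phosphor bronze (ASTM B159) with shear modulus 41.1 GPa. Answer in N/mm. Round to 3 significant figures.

k = Gd⁴/(8D³N_a) = (41.1×10³ × 7.9⁴) / (8 × 104.0³ × 6)
  = 1.60085e+08 / 5.39935e+07 = 2.9649 N/mm

2.96 N/mm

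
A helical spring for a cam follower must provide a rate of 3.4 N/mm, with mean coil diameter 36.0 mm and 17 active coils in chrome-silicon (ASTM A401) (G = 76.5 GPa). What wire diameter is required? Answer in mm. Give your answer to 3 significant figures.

4.10 mm

d = (8D³N_a·k / G)^(1/4) = (8·36.0³·17·3.4 / (76.5×10³))^0.25
  = (282.01)^0.25 = 4.0979 mm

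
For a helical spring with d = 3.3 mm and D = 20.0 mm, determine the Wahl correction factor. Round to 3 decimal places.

1.250

C = D/d = 20.0/3.3 = 6.0606
K_W = (4C−1)/(4C−4) + 0.615/C = 23.242/20.242 + 0.1015 = 1.2497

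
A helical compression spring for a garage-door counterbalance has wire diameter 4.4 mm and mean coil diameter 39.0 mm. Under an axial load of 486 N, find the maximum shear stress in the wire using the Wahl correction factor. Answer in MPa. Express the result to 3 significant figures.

660 MPa

Spring index C = D/d = 39.0/4.4 = 8.8636
K_W = (4C−1)/(4C−4) + 0.615/C = 34.455/31.455 + 0.0694 = 1.1648
τ₀ = 8FD/(πd³) = 8·486·39.0/(π·4.4³) = 151632/267.61 = 566.61 MPa
τ_max = K·τ₀ = 1.1648 × 566.61 = 659.96 MPa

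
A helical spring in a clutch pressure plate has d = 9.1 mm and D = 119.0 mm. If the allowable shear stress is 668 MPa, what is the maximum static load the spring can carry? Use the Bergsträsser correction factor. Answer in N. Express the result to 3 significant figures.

C = D/d = 119.0/9.1 = 13.0769
K_B = (4C+2)/(4C−3) = 54.308/49.308 = 1.1014
τ_max = K·8FD/(πd³) → F_max = τ_allow·πd³/(8DK)
F_max = 668·π·9.1³/(8·119.0·1.1014) = 1.5814e+06/1048.5 = 1508.2 N

1510 N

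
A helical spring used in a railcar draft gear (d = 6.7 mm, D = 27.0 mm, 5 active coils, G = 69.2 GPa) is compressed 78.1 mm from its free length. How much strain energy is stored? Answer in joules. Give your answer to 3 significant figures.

k = Gd⁴/(8D³N_a) = (69.2×10³)(6.7⁴)/(8·27.0³·5) = 177.11 N/mm
U = ½kδ² = 0.5 × 177.11 × 78.1² = 5.4016e+05 N·mm = 540.16 J

540 J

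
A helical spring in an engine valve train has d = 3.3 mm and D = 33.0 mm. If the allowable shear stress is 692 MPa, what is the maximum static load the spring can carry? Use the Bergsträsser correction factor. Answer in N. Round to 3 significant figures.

261 N

C = D/d = 33.0/3.3 = 10.0000
K_B = (4C+2)/(4C−3) = 42.000/37.000 = 1.1351
τ_max = K·8FD/(πd³) → F_max = τ_allow·πd³/(8DK)
F_max = 692·π·3.3³/(8·33.0·1.1351) = 78126/299.68 = 260.7 N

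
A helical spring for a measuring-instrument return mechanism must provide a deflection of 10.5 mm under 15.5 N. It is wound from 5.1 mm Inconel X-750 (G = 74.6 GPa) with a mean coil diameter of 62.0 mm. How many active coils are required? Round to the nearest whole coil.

18

Required rate k = F/δ = 15.5/10.5 = 1.4762 N/mm
N_a = Gd⁴/(8D³k) = (74.6×10³ × 5.1⁴)/(8 × 62.0³ × 1.4762)
    = 5.04684e+07 / 2.81454e+06 = 17.93 → 18 coils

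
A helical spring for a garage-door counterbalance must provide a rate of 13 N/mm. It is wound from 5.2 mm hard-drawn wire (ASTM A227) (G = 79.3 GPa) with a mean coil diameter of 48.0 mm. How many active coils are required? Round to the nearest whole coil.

N_a = Gd⁴/(8D³k) = (79.3×10³ × 5.2⁴)/(8 × 48.0³ × 13)
    = 5.79811e+07 / 1.15016e+07 = 5.041 → 5 coils

5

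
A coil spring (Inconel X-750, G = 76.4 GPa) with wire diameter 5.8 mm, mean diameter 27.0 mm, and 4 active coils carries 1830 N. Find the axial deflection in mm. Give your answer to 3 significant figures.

k = Gd⁴/(8D³N_a) = (76.4×10³)(5.8⁴)/(8·27.0³·4) = 137.27 N/mm
δ = F/k = 1830 / 137.27 = 13.332 mm

13.3 mm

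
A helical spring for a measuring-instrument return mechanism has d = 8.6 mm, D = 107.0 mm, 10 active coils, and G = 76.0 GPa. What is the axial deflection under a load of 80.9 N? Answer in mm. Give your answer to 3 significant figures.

k = Gd⁴/(8D³N_a) = (76.0×10³)(8.6⁴)/(8·107.0³·10) = 4.242 N/mm
δ = F/k = 80.9 / 4.242 = 19.071 mm

19.1 mm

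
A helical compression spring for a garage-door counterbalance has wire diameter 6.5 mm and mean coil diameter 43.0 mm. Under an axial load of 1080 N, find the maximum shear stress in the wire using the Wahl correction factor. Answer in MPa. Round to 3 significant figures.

Spring index C = D/d = 43.0/6.5 = 6.6154
K_W = (4C−1)/(4C−4) + 0.615/C = 25.462/22.462 + 0.0930 = 1.2265
τ₀ = 8FD/(πd³) = 8·1080·43.0/(π·6.5³) = 371520/862.76 = 430.62 MPa
τ_max = K·τ₀ = 1.2265 × 430.62 = 528.16 MPa

528 MPa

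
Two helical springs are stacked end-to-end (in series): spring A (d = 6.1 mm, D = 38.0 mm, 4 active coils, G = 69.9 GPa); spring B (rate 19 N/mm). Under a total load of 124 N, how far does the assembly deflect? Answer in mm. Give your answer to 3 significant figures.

8.78 mm

k_A = Gd⁴/(8D³N_a) = (69.9×10³)(6.1⁴)/(8·38.0³·4) = 55.118 N/mm
Series: 1/k_eq = 1/55.118 + 1/19 = 0.070774; k_eq = 14.129 N/mm
δ = F/k_eq = 124/14.129 = 8.776 mm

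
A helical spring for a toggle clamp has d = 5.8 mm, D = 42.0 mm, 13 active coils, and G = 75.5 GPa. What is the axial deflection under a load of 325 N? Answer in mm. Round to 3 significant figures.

k = Gd⁴/(8D³N_a) = (75.5×10³)(5.8⁴)/(8·42.0³·13) = 11.089 N/mm
δ = F/k = 325 / 11.089 = 29.309 mm

29.3 mm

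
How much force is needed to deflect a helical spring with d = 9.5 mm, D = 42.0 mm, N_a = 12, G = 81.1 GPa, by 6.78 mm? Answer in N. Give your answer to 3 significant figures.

630 N

k = Gd⁴/(8D³N_a) = (81.1×10³)(9.5⁴)/(8·42.0³·12) = 92.874 N/mm
F = k·δ = 92.874 × 6.78 = 629.69 N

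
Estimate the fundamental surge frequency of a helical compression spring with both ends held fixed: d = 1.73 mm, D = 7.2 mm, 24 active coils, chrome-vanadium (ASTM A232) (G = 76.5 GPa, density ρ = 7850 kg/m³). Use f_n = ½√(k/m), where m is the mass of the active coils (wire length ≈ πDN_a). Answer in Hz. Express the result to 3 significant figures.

k = Gd⁴/(8D³N_a) = (76.5×10³)(1.73⁴)/(8·7.2³·24) = 9.562 N/mm = 9562 N/m
Wire length L = πDN_a = π·7.2·24 = 542.87 mm
m = ρ·(πd²/4)·L = 7850 × 2.3506×10⁻⁶ m² × 0.54287 m = 0.010017 kg
f_n = ½√(k/m) = 0.5·√(9562/0.010017) = 0.5·√(9.5456e+05) = 488.51 Hz

489 Hz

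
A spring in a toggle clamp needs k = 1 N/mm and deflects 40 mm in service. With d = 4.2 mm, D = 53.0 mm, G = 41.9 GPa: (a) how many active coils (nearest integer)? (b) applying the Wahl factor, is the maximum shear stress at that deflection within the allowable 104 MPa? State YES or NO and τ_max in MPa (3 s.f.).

(a) 11 coils; (b) YES, τ_max = 80.7 MPa

N_a = Gd⁴/(8D³k) = (41.9×10³)(4.2⁴)/(8·53.0³·1) = 10.95 → N_a = 11
Actual rate k = Gd⁴/(8D³·11) = 0.99518 N/mm
Working load F = kδ = 0.99518·40 = 39.807 N
C = 53.0/4.2 = 12.6190; K_W = (4C−1)/(4C−4)+0.615/C = 1.1133
τ_max = K_W·8FD/(πd³) = 1.1133·72.515 = 80.73 MPa
τ_max ≤ 104 MPa → acceptable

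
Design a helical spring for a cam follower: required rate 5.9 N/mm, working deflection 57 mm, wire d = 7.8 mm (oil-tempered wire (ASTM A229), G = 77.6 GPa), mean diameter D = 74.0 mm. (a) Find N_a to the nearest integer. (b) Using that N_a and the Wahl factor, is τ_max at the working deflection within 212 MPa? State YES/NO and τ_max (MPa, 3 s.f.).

N_a = Gd⁴/(8D³k) = (77.6×10³)(7.8⁴)/(8·74.0³·5.9) = 15.02 → N_a = 15
Actual rate k = Gd⁴/(8D³·15) = 5.907 N/mm
Working load F = kδ = 5.907·57 = 336.7 N
C = 74.0/7.8 = 9.4872; K_W = (4C−1)/(4C−4)+0.615/C = 1.1532
τ_max = K_W·8FD/(πd³) = 1.1532·133.7 = 154.18 MPa
τ_max ≤ 212 MPa → acceptable

(a) 15 coils; (b) YES, τ_max = 154 MPa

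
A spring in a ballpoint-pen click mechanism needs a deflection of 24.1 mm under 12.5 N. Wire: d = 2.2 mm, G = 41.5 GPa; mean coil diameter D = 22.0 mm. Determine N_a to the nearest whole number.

Required rate k = F/δ = 12.5/24.1 = 0.51867 N/mm
N_a = Gd⁴/(8D³k) = (41.5×10³ × 2.2⁴)/(8 × 22.0³ × 0.51867)
    = 972162 / 44182.6 = 22 → 22 coils

22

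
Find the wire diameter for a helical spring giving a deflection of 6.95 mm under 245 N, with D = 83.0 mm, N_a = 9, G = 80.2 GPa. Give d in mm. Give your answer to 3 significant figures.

11.6 mm

Required rate k = F/δ = 245/6.95 = 35.252 N/mm
d = (8D³N_a·k / G)^(1/4) = (8·83.0³·9·35.252 / (80.2×10³))^0.25
  = (18096)^0.25 = 11.5983 mm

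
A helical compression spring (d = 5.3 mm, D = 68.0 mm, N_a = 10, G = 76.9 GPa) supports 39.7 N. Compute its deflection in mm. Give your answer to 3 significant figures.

16.5 mm

k = Gd⁴/(8D³N_a) = (76.9×10³)(5.3⁴)/(8·68.0³·10) = 2.4122 N/mm
δ = F/k = 39.7 / 2.4122 = 16.458 mm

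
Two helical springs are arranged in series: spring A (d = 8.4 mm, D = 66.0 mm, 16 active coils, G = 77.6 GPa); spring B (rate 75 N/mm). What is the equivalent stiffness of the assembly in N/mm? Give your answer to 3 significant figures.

k_A = Gd⁴/(8D³N_a) = (77.6×10³)(8.4⁴)/(8·66.0³·16) = 10.499 N/mm
Series: 1/k_eq = 1/10.499 + 1/75 = 0.10858; k_eq = 9.2096 N/mm

9.21 N/mm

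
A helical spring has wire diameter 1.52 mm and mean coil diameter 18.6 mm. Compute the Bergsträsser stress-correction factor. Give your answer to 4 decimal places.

1.1088

C = D/d = 18.6/1.52 = 12.2368
K_B = (4C+2)/(4C−3) = 50.947/45.947 = 1.1088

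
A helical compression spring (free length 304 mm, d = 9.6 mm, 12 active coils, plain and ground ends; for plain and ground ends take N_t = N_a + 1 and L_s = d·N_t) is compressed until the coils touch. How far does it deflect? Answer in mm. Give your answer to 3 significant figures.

N_t = 13; L_s = 9.6·13 = 124.8 mm
δ_solid = L₀ − L_s = 304 − 124.8 = 179.2 mm

179 mm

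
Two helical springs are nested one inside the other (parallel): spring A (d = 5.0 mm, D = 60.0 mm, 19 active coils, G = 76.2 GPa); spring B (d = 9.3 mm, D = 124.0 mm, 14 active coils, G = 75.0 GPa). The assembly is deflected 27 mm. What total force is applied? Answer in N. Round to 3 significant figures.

110 N

k_A = Gd⁴/(8D³N_a) = (76.2×10³)(5.0⁴)/(8·60.0³·19) = 1.4506 N/mm
k_B = Gd⁴/(8D³N_a) = (75.0×10³)(9.3⁴)/(8·124.0³·14) = 2.6273 N/mm
Parallel: k_eq = 1.4506 + 2.6273 = 4.0779 N/mm
F = k_eq·δ = 4.0779·27 = 110.1 N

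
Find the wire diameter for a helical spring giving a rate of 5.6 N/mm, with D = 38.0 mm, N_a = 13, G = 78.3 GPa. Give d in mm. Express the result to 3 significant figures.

d = (8D³N_a·k / G)^(1/4) = (8·38.0³·13·5.6 / (78.3×10³))^0.25
  = (408.14)^0.25 = 4.4947 mm

4.49 mm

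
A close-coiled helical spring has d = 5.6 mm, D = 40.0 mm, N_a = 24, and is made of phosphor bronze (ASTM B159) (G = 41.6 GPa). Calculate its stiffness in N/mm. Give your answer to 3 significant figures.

3.33 N/mm

k = Gd⁴/(8D³N_a) = (41.6×10³ × 5.6⁴) / (8 × 40.0³ × 24)
  = 4.09115e+07 / 1.2288e+07 = 3.3294 N/mm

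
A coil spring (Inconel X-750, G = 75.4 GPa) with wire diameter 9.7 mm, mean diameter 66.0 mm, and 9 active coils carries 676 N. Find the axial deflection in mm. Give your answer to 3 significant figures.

21.0 mm

k = Gd⁴/(8D³N_a) = (75.4×10³)(9.7⁴)/(8·66.0³·9) = 32.247 N/mm
δ = F/k = 676 / 32.247 = 20.963 mm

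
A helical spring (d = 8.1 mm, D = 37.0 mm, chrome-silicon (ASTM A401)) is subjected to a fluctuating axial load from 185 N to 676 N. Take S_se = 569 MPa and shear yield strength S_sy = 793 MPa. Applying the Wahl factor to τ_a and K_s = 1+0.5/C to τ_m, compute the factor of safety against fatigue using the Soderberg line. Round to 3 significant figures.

4.77

C = D/d = 37.0/8.1 = 4.5679; K_W = (4C−1)/(4C−4)+0.615/C = 1.3448; K_s = 1+0.5/C = 1.1095
F_a = (F_max−F_min)/2 = 245.5 N; F_m = (F_max+F_min)/2 = 430.5 N
τ_a = K_W·8F_aD/(πd³) = 1.3448 × 43.525 = 58.534 MPa
τ_m = K_s·8F_mD/(πd³) = 1.1095 × 76.324 = 84.678 MPa
Soderberg: 1/n_f = τ_a/S_se + τ_m/S_sy = 58.534/569 + 84.678/793 = 0.10287 + 0.10678 = 0.20965
n_f = 1/0.20965 = 4.77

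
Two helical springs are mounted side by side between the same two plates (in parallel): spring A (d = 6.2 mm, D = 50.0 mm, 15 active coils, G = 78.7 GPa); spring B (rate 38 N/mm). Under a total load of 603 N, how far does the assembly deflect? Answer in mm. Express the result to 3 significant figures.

k_A = Gd⁴/(8D³N_a) = (78.7×10³)(6.2⁴)/(8·50.0³·15) = 7.7527 N/mm
Parallel: k_eq = 7.7527 + 38 = 45.753 N/mm
δ = F/k_eq = 603/45.753 = 13.18 mm

13.2 mm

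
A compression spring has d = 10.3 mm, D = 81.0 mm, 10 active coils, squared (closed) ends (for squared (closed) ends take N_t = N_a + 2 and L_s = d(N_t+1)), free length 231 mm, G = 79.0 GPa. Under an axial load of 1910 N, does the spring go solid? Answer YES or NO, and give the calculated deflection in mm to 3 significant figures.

k = Gd⁴/(8D³N_a) = (79.0×10³)(10.3⁴)/(8·81.0³·10) = 20.914 N/mm
N_t = 12; L_s = 10.3·13 = 133.9 mm; δ_solid = L₀ − L_s = 231 − 133.9 = 97.1 mm
δ = F/k = 1910/20.914 = 91.328 mm
δ < δ_solid → spring does not go solid

NO, δ = 91.3 mm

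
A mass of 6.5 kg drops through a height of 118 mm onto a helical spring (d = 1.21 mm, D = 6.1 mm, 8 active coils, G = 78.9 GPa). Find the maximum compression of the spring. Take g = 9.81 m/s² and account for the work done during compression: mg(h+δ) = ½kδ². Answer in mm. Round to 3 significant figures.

k = Gd⁴/(8D³N_a) = (78.9×10³)(1.21⁴)/(8·6.1³·8) = 11.643 N/mm
W = mg = 6.5 × 9.81 = 63.765 N
½kδ² − Wδ − Wh = 0 → δ = (W + √(W² + 2kWh))/k
δ = (63.765 + √(4066 + 175204))/11.643 = (63.765 + 423.4)/11.643 = 41.844 mm

41.8 mm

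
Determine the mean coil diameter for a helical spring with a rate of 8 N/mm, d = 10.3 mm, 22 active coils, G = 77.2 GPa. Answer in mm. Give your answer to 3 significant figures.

85.1 mm

D = (Gd⁴/(8N_a·k))^(1/3) = (77.2×10³·10.3⁴/(8·22·8))^(1/3)
  = (617111)^(1/3) = 85.1376 mm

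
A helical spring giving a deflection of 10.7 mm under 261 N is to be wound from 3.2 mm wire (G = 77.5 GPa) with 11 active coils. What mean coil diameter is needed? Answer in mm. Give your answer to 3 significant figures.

Required rate k = F/δ = 261/10.7 = 24.393 N/mm
D = (Gd⁴/(8N_a·k))^(1/3) = (77.5×10³·3.2⁴/(8·11·24.393))^(1/3)
  = (3785.84)^(1/3) = 15.5855 mm

15.6 mm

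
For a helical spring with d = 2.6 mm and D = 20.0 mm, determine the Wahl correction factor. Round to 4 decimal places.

C = D/d = 20.0/2.6 = 7.6923
K_W = (4C−1)/(4C−4) + 0.615/C = 29.769/26.769 + 0.0800 = 1.1920

1.1920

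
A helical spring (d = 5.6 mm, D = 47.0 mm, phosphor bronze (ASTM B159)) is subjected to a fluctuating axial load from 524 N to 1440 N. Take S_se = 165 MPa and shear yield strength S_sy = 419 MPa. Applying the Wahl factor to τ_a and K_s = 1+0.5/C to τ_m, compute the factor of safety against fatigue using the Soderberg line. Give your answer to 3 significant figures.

C = D/d = 47.0/5.6 = 8.3929; K_W = (4C−1)/(4C−4)+0.615/C = 1.1747; K_s = 1+0.5/C = 1.0596
F_a = (F_max−F_min)/2 = 458 N; F_m = (F_max+F_min)/2 = 982 N
τ_a = K_W·8F_aD/(πd³) = 1.1747 × 312.13 = 366.67 MPa
τ_m = K_s·8F_mD/(πd³) = 1.0596 × 669.25 = 709.12 MPa
Soderberg: 1/n_f = τ_a/S_se + τ_m/S_sy = 366.67/165 + 709.12/419 = 2.22225 + 1.69240 = 3.9146
n_f = 1/3.9146 = 0.2555

0.255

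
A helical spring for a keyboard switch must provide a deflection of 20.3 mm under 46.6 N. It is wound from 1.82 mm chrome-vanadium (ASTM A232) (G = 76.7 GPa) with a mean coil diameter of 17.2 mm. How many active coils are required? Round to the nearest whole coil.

Required rate k = F/δ = 46.6/20.3 = 2.2956 N/mm
N_a = Gd⁴/(8D³k) = (76.7×10³ × 1.82⁴)/(8 × 17.2³ × 2.2956)
    = 841552 / 93447 = 9.006 → 9 coils

9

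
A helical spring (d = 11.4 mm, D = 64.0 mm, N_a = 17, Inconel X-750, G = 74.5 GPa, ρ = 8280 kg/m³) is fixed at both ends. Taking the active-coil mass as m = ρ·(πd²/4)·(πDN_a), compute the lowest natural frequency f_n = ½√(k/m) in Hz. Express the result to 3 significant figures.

55.3 Hz

k = Gd⁴/(8D³N_a) = (74.5×10³)(11.4⁴)/(8·64.0³·17) = 35.294 N/mm = 35294 N/m
Wire length L = πDN_a = π·64.0·17 = 3418.1 mm
m = ρ·(πd²/4)·L = 8280 × 102.07×10⁻⁶ m² × 3.4181 m = 2.8887 kg
f_n = ½√(k/m) = 0.5·√(35294/2.8887) = 0.5·√(12218) = 55.267 Hz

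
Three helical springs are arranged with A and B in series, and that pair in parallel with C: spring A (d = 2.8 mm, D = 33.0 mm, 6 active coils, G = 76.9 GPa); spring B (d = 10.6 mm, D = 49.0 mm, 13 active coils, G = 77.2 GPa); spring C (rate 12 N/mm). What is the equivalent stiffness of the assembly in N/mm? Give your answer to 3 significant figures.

14.6 N/mm

k_A = Gd⁴/(8D³N_a) = (76.9×10³)(2.8⁴)/(8·33.0³·6) = 2.7402 N/mm
k_B = Gd⁴/(8D³N_a) = (77.2×10³)(10.6⁴)/(8·49.0³·13) = 79.656 N/mm
Springs A,B series: k_AB = 1/(1/2.7402+1/79.656) = 2.649 N/mm; parallel with C: k_eq = 2.649+12 = 14.649 N/mm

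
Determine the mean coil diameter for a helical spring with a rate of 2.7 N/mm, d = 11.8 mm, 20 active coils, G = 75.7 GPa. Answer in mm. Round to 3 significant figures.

D = (Gd⁴/(8N_a·k))^(1/3) = (75.7×10³·11.8⁴/(8·20·2.7))^(1/3)
  = (3.39735e+06)^(1/3) = 150.3304 mm

150 mm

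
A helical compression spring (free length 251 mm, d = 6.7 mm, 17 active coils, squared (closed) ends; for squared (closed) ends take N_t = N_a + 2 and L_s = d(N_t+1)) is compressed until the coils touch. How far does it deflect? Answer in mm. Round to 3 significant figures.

N_t = 19; L_s = 6.7·20 = 134 mm
δ_solid = L₀ − L_s = 251 − 134 = 117 mm

117 mm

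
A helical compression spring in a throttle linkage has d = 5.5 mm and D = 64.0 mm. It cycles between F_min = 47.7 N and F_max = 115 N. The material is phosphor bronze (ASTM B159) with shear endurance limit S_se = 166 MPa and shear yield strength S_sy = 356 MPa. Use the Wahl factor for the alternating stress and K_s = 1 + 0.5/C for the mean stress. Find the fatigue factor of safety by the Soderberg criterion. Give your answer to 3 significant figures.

C = D/d = 64.0/5.5 = 11.6364; K_W = (4C−1)/(4C−4)+0.615/C = 1.1234; K_s = 1+0.5/C = 1.0430
F_a = (F_max−F_min)/2 = 33.65 N; F_m = (F_max+F_min)/2 = 81.35 N
τ_a = K_W·8F_aD/(πd³) = 1.1234 × 32.962 = 37.029 MPa
τ_m = K_s·8F_mD/(πd³) = 1.0430 × 79.687 = 83.111 MPa
Soderberg: 1/n_f = τ_a/S_se + τ_m/S_sy = 37.029/166 + 83.111/356 = 0.22306 + 0.23346 = 0.45652
n_f = 1/0.45652 = 2.19

2.19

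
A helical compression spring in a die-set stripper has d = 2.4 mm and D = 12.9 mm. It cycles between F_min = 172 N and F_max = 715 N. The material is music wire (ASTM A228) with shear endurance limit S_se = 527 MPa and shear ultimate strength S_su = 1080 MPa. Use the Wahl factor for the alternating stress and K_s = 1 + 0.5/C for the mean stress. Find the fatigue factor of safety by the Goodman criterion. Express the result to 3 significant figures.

C = D/d = 12.9/2.4 = 5.3750; K_W = (4C−1)/(4C−4)+0.615/C = 1.2858; K_s = 1+0.5/C = 1.0930
F_a = (F_max−F_min)/2 = 271.5 N; F_m = (F_max+F_min)/2 = 443.5 N
τ_a = K_W·8F_aD/(πd³) = 1.2858 × 645.16 = 829.57 MPa
τ_m = K_s·8F_mD/(πd³) = 1.0930 × 1053.9 = 1151.9 MPa
Goodman: 1/n_f = τ_a/S_se + τ_m/S_su = 829.57/527 + 1151.9/1080 = 1.57414 + 1.06658 = 2.6407
n_f = 1/2.6407 = 0.3787

0.379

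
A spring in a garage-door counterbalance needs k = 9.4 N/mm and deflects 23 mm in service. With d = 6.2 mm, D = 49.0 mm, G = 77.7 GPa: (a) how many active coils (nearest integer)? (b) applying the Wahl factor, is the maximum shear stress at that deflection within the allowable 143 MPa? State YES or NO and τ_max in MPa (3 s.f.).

N_a = Gd⁴/(8D³k) = (77.7×10³)(6.2⁴)/(8·49.0³·9.4) = 12.98 → N_a = 13
Actual rate k = Gd⁴/(8D³·13) = 9.3835 N/mm
Working load F = kδ = 9.3835·23 = 215.82 N
C = 49.0/6.2 = 7.9032; K_W = (4C−1)/(4C−4)+0.615/C = 1.1865
τ_max = K_W·8FD/(πd³) = 1.1865·112.99 = 134.06 MPa
τ_max ≤ 143 MPa → acceptable

(a) 13 coils; (b) YES, τ_max = 134 MPa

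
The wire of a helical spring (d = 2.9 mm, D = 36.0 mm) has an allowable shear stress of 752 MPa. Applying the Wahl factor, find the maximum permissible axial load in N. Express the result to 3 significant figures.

C = D/d = 36.0/2.9 = 12.4138
K_W = (4C−1)/(4C−4) + 0.615/C = 48.655/45.655 + 0.0495 = 1.1153
τ_max = K·8FD/(πd³) → F_max = τ_allow·πd³/(8DK)
F_max = 752·π·2.9³/(8·36.0·1.1153) = 57618/321.19 = 179.39 N

179 N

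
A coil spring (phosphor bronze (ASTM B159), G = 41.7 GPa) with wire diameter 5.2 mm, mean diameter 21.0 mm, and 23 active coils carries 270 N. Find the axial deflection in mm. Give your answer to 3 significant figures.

15.1 mm

k = Gd⁴/(8D³N_a) = (41.7×10³)(5.2⁴)/(8·21.0³·23) = 17.893 N/mm
δ = F/k = 270 / 17.893 = 15.09 mm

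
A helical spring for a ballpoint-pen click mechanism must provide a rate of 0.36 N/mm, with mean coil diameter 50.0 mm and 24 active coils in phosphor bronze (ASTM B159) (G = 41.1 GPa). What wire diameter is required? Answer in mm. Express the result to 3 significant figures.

d = (8D³N_a·k / G)^(1/4) = (8·50.0³·24·0.36 / (41.1×10³))^0.25
  = (210.22)^0.25 = 3.8077 mm

3.81 mm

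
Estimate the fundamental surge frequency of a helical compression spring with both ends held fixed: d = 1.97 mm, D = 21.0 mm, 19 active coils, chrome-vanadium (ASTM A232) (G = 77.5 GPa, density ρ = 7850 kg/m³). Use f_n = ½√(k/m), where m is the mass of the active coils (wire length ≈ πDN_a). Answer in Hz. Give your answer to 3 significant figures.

83.1 Hz

k = Gd⁴/(8D³N_a) = (77.5×10³)(1.97⁴)/(8·21.0³·19) = 0.82921 N/mm = 829.21 N/m
Wire length L = πDN_a = π·21.0·19 = 1253.5 mm
m = ρ·(πd²/4)·L = 7850 × 3.0481×10⁻⁶ m² × 1.2535 m = 0.029993 kg
f_n = ½√(k/m) = 0.5·√(829.21/0.029993) = 0.5·√(27647) = 83.137 Hz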